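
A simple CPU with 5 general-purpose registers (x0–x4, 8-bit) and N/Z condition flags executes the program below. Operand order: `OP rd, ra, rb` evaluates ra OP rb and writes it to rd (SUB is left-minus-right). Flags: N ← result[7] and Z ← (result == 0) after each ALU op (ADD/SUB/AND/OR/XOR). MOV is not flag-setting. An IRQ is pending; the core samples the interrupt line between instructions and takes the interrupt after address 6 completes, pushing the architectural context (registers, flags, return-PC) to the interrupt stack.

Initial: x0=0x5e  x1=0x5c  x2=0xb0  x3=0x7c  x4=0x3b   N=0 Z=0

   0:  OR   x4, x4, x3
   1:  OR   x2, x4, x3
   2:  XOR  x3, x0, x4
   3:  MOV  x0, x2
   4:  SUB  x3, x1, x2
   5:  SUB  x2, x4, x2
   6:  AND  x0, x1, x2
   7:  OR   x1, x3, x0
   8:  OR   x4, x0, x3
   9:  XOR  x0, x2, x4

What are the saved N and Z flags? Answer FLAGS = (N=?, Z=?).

FLAGS = (N=0, Z=1)

after  0: x0=0x5e x1=0x5c x2=0xb0 x3=0x7c x4=0x7f  N=0 Z=0
after  1: x0=0x5e x1=0x5c x2=0x7f x3=0x7c x4=0x7f  N=0 Z=0
after  2: x0=0x5e x1=0x5c x2=0x7f x3=0x21 x4=0x7f  N=0 Z=0
after  3: x0=0x7f x1=0x5c x2=0x7f x3=0x21 x4=0x7f  N=0 Z=0
after  4: x0=0x7f x1=0x5c x2=0x7f x3=0xdd x4=0x7f  N=1 Z=0
after  5: x0=0x7f x1=0x5c x2=0x00 x3=0xdd x4=0x7f  N=0 Z=1
after  6: x0=0x00 x1=0x5c x2=0x00 x3=0xdd x4=0x7f  N=0 Z=1
-- IRQ taken; context saved, return-PC = 7 --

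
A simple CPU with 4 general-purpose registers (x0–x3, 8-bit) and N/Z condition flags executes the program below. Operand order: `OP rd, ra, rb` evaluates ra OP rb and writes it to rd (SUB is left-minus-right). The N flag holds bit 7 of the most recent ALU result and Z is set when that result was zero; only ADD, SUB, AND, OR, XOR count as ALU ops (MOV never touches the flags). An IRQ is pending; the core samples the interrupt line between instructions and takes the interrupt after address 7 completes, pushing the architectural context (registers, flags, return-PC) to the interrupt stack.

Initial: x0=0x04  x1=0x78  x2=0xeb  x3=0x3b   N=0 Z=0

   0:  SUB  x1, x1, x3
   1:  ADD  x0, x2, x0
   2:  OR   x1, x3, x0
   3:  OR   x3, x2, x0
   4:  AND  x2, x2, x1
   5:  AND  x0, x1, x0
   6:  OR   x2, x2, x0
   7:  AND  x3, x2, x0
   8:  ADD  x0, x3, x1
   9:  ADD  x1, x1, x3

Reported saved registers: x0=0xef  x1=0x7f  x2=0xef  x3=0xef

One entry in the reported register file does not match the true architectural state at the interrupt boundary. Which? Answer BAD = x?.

BAD = x1

after  0: x0=0x04 x1=0x3d x2=0xeb x3=0x3b  N=0 Z=0
after  1: x0=0xef x1=0x3d x2=0xeb x3=0x3b  N=1 Z=0
after  2: x0=0xef x1=0xff x2=0xeb x3=0x3b  N=1 Z=0
after  3: x0=0xef x1=0xff x2=0xeb x3=0xef  N=1 Z=0
after  4: x0=0xef x1=0xff x2=0xeb x3=0xef  N=1 Z=0
after  5: x0=0xef x1=0xff x2=0xeb x3=0xef  N=1 Z=0
after  6: x0=0xef x1=0xff x2=0xef x3=0xef  N=1 Z=0
after  7: x0=0xef x1=0xff x2=0xef x3=0xef  N=1 Z=0
-- IRQ taken; context saved, return-PC = 8 --
mismatch: x1: reported 0x7f vs actual 0xff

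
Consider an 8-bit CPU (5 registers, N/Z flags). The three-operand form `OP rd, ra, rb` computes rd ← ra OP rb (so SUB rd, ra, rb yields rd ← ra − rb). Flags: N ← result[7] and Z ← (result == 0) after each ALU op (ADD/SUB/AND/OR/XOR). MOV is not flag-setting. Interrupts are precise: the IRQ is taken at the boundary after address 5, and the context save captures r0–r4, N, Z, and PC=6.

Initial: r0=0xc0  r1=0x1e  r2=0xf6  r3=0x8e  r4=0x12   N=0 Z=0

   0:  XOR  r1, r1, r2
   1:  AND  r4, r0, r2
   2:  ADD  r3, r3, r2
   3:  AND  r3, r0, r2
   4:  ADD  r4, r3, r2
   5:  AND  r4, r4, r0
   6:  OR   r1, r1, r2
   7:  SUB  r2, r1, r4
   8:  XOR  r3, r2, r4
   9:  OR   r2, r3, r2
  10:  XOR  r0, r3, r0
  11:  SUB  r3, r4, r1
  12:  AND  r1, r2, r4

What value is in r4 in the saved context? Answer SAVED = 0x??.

after  0: r0=0xc0 r1=0xe8 r2=0xf6 r3=0x8e r4=0x12  N=1 Z=0
after  1: r0=0xc0 r1=0xe8 r2=0xf6 r3=0x8e r4=0xc0  N=1 Z=0
after  2: r0=0xc0 r1=0xe8 r2=0xf6 r3=0x84 r4=0xc0  N=1 Z=0
after  3: r0=0xc0 r1=0xe8 r2=0xf6 r3=0xc0 r4=0xc0  N=1 Z=0
after  4: r0=0xc0 r1=0xe8 r2=0xf6 r3=0xc0 r4=0xb6  N=1 Z=0
after  5: r0=0xc0 r1=0xe8 r2=0xf6 r3=0xc0 r4=0x80  N=1 Z=0
-- IRQ taken; context saved, return-PC = 6 --

SAVED = 0x80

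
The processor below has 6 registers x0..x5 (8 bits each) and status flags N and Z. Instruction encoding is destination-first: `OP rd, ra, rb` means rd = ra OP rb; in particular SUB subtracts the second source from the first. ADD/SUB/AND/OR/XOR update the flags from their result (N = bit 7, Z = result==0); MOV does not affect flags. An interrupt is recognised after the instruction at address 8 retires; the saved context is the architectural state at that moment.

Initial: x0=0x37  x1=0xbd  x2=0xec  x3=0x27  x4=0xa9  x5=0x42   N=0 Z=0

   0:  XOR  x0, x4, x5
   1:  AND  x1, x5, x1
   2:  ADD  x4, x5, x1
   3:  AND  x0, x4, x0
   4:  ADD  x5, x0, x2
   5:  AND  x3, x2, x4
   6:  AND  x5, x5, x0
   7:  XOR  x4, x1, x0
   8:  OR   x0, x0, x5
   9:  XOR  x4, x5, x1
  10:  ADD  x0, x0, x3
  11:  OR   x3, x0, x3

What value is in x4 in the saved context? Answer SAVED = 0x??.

after  0: x0=0xeb x1=0xbd x2=0xec x3=0x27 x4=0xa9 x5=0x42  N=1 Z=0
after  1: x0=0xeb x1=0x00 x2=0xec x3=0x27 x4=0xa9 x5=0x42  N=0 Z=1
after  2: x0=0xeb x1=0x00 x2=0xec x3=0x27 x4=0x42 x5=0x42  N=0 Z=0
after  3: x0=0x42 x1=0x00 x2=0xec x3=0x27 x4=0x42 x5=0x42  N=0 Z=0
after  4: x0=0x42 x1=0x00 x2=0xec x3=0x27 x4=0x42 x5=0x2e  N=0 Z=0
after  5: x0=0x42 x1=0x00 x2=0xec x3=0x40 x4=0x42 x5=0x2e  N=0 Z=0
after  6: x0=0x42 x1=0x00 x2=0xec x3=0x40 x4=0x42 x5=0x02  N=0 Z=0
after  7: x0=0x42 x1=0x00 x2=0xec x3=0x40 x4=0x42 x5=0x02  N=0 Z=0
after  8: x0=0x42 x1=0x00 x2=0xec x3=0x40 x4=0x42 x5=0x02  N=0 Z=0
-- IRQ taken; context saved, return-PC = 9 --

SAVED = 0x42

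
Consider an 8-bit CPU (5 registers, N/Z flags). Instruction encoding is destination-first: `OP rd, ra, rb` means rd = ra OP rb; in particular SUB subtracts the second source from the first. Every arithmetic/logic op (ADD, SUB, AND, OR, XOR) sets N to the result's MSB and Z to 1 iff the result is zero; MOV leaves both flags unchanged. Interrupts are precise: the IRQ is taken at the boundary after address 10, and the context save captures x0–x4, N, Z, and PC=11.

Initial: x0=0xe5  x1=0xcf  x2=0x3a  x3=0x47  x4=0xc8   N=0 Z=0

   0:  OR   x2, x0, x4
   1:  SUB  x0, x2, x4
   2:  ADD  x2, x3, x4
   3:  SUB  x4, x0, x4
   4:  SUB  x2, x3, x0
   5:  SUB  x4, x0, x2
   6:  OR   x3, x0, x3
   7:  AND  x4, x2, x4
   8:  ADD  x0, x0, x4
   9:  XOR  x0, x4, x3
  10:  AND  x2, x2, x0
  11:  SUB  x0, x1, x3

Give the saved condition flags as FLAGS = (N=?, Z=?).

after  0: x0=0xe5 x1=0xcf x2=0xed x3=0x47 x4=0xc8  N=1 Z=0
after  1: x0=0x25 x1=0xcf x2=0xed x3=0x47 x4=0xc8  N=0 Z=0
after  2: x0=0x25 x1=0xcf x2=0x0f x3=0x47 x4=0xc8  N=0 Z=0
after  3: x0=0x25 x1=0xcf x2=0x0f x3=0x47 x4=0x5d  N=0 Z=0
after  4: x0=0x25 x1=0xcf x2=0x22 x3=0x47 x4=0x5d  N=0 Z=0
after  5: x0=0x25 x1=0xcf x2=0x22 x3=0x47 x4=0x03  N=0 Z=0
after  6: x0=0x25 x1=0xcf x2=0x22 x3=0x67 x4=0x03  N=0 Z=0
after  7: x0=0x25 x1=0xcf x2=0x22 x3=0x67 x4=0x02  N=0 Z=0
after  8: x0=0x27 x1=0xcf x2=0x22 x3=0x67 x4=0x02  N=0 Z=0
after  9: x0=0x65 x1=0xcf x2=0x22 x3=0x67 x4=0x02  N=0 Z=0
after 10: x0=0x65 x1=0xcf x2=0x20 x3=0x67 x4=0x02  N=0 Z=0
-- IRQ taken; context saved, return-PC = 11 --

FLAGS = (N=0, Z=0)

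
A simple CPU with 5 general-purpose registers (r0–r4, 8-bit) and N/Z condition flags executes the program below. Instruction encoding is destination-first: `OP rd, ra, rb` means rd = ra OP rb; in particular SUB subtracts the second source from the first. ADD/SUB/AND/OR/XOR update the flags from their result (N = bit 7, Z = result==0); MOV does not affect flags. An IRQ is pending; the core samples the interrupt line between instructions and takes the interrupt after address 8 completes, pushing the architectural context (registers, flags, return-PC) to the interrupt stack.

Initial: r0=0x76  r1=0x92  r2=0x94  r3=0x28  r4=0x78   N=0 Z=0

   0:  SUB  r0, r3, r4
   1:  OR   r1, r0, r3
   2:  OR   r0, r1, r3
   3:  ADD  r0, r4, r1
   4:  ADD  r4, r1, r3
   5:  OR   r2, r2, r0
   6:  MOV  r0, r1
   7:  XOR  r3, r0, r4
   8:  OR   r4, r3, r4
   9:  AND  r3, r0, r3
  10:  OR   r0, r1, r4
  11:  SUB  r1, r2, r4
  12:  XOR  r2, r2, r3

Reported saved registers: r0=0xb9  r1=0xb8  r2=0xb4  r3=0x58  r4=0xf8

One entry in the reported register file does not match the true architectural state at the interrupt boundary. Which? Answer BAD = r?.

after  0: r0=0xb0 r1=0x92 r2=0x94 r3=0x28 r4=0x78  N=1 Z=0
after  1: r0=0xb0 r1=0xb8 r2=0x94 r3=0x28 r4=0x78  N=1 Z=0
after  2: r0=0xb8 r1=0xb8 r2=0x94 r3=0x28 r4=0x78  N=1 Z=0
after  3: r0=0x30 r1=0xb8 r2=0x94 r3=0x28 r4=0x78  N=0 Z=0
after  4: r0=0x30 r1=0xb8 r2=0x94 r3=0x28 r4=0xe0  N=1 Z=0
after  5: r0=0x30 r1=0xb8 r2=0xb4 r3=0x28 r4=0xe0  N=1 Z=0
after  6: r0=0xb8 r1=0xb8 r2=0xb4 r3=0x28 r4=0xe0  N=1 Z=0
after  7: r0=0xb8 r1=0xb8 r2=0xb4 r3=0x58 r4=0xe0  N=0 Z=0
after  8: r0=0xb8 r1=0xb8 r2=0xb4 r3=0x58 r4=0xf8  N=1 Z=0
-- IRQ taken; context saved, return-PC = 9 --
mismatch: r0: reported 0xb9 vs actual 0xb8

BAD = r0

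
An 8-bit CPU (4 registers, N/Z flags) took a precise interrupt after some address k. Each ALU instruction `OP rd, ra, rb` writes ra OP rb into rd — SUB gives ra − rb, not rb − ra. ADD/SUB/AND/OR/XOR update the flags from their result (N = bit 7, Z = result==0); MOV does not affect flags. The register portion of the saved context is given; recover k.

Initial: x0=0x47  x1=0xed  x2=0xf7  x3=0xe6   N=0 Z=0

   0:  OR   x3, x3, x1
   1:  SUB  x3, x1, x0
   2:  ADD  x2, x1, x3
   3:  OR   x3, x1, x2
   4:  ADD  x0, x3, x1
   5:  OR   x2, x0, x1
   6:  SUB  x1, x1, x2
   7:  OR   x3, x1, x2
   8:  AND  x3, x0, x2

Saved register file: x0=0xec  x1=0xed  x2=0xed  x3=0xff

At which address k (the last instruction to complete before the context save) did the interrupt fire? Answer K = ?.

K = 5

after  0: x0=0x47 x1=0xed x2=0xf7 x3=0xef  N=1 Z=0
after  1: x0=0x47 x1=0xed x2=0xf7 x3=0xa6  N=1 Z=0
after  2: x0=0x47 x1=0xed x2=0x93 x3=0xa6  N=1 Z=0
after  3: x0=0x47 x1=0xed x2=0x93 x3=0xff  N=1 Z=0
after  4: x0=0xec x1=0xed x2=0x93 x3=0xff  N=1 Z=0
after  5: x0=0xec x1=0xed x2=0xed x3=0xff  N=1 Z=0
-- IRQ taken; context saved, return-PC = 6 --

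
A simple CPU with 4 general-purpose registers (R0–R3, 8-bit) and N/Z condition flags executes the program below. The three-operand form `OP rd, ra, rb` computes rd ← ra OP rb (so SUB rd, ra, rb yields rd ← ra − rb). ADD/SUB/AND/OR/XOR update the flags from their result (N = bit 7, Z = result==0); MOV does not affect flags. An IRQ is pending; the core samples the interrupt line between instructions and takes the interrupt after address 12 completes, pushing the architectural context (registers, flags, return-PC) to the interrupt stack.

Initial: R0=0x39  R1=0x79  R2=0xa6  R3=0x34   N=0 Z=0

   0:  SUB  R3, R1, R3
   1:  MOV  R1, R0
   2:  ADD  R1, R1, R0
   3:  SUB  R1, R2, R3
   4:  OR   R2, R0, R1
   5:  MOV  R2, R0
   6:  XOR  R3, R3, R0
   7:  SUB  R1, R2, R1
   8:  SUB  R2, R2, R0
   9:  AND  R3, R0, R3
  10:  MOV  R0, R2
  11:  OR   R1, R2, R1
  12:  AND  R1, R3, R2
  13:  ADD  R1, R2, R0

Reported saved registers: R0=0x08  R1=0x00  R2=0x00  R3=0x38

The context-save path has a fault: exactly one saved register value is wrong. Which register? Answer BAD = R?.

after  0: R0=0x39 R1=0x79 R2=0xa6 R3=0x45  N=0 Z=0
after  1: R0=0x39 R1=0x39 R2=0xa6 R3=0x45  N=0 Z=0
after  2: R0=0x39 R1=0x72 R2=0xa6 R3=0x45  N=0 Z=0
after  3: R0=0x39 R1=0x61 R2=0xa6 R3=0x45  N=0 Z=0
after  4: R0=0x39 R1=0x61 R2=0x79 R3=0x45  N=0 Z=0
after  5: R0=0x39 R1=0x61 R2=0x39 R3=0x45  N=0 Z=0
after  6: R0=0x39 R1=0x61 R2=0x39 R3=0x7c  N=0 Z=0
after  7: R0=0x39 R1=0xd8 R2=0x39 R3=0x7c  N=1 Z=0
after  8: R0=0x39 R1=0xd8 R2=0x00 R3=0x7c  N=0 Z=1
after  9: R0=0x39 R1=0xd8 R2=0x00 R3=0x38  N=0 Z=0
after 10: R0=0x00 R1=0xd8 R2=0x00 R3=0x38  N=0 Z=0
after 11: R0=0x00 R1=0xd8 R2=0x00 R3=0x38  N=1 Z=0
after 12: R0=0x00 R1=0x00 R2=0x00 R3=0x38  N=0 Z=1
-- IRQ taken; context saved, return-PC = 13 --
mismatch: R0: reported 0x08 vs actual 0x00

BAD = R0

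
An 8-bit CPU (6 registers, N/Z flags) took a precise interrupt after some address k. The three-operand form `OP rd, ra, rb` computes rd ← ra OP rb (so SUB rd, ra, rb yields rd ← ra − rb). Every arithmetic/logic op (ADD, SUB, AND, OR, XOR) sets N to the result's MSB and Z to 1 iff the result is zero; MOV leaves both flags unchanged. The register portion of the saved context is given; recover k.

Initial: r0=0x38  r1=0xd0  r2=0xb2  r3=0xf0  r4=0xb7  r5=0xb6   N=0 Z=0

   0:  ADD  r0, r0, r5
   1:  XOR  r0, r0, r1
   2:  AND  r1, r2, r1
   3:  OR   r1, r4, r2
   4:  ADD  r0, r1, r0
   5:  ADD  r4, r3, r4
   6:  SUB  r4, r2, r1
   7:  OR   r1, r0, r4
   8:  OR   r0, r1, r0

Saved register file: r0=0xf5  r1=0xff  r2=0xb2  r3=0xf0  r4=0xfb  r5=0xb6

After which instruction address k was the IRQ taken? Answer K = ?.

K = 7

after  0: r0=0xee r1=0xd0 r2=0xb2 r3=0xf0 r4=0xb7 r5=0xb6  N=1 Z=0
after  1: r0=0x3e r1=0xd0 r2=0xb2 r3=0xf0 r4=0xb7 r5=0xb6  N=0 Z=0
after  2: r0=0x3e r1=0x90 r2=0xb2 r3=0xf0 r4=0xb7 r5=0xb6  N=1 Z=0
after  3: r0=0x3e r1=0xb7 r2=0xb2 r3=0xf0 r4=0xb7 r5=0xb6  N=1 Z=0
after  4: r0=0xf5 r1=0xb7 r2=0xb2 r3=0xf0 r4=0xb7 r5=0xb6  N=1 Z=0
after  5: r0=0xf5 r1=0xb7 r2=0xb2 r3=0xf0 r4=0xa7 r5=0xb6  N=1 Z=0
after  6: r0=0xf5 r1=0xb7 r2=0xb2 r3=0xf0 r4=0xfb r5=0xb6  N=1 Z=0
after  7: r0=0xf5 r1=0xff r2=0xb2 r3=0xf0 r4=0xfb r5=0xb6  N=1 Z=0
-- IRQ taken; context saved, return-PC = 8 --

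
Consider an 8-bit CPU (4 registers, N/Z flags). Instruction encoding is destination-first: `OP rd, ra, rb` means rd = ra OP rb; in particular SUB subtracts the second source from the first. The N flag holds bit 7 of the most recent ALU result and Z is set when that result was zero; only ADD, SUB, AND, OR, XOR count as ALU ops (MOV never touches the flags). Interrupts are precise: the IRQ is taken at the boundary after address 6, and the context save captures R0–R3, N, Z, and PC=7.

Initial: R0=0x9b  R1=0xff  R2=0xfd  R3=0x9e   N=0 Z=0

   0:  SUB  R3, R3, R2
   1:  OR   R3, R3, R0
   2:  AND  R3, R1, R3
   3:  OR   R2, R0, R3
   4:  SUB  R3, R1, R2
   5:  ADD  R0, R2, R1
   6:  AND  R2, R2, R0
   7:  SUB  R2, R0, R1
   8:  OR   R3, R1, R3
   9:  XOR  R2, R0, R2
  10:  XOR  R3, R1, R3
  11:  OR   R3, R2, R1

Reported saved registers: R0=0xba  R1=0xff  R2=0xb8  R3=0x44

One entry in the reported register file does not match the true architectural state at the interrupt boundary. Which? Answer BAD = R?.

BAD = R2

after  0: R0=0x9b R1=0xff R2=0xfd R3=0xa1  N=1 Z=0
after  1: R0=0x9b R1=0xff R2=0xfd R3=0xbb  N=1 Z=0
after  2: R0=0x9b R1=0xff R2=0xfd R3=0xbb  N=1 Z=0
after  3: R0=0x9b R1=0xff R2=0xbb R3=0xbb  N=1 Z=0
after  4: R0=0x9b R1=0xff R2=0xbb R3=0x44  N=0 Z=0
after  5: R0=0xba R1=0xff R2=0xbb R3=0x44  N=1 Z=0
after  6: R0=0xba R1=0xff R2=0xba R3=0x44  N=1 Z=0
-- IRQ taken; context saved, return-PC = 7 --
mismatch: R2: reported 0xb8 vs actual 0xba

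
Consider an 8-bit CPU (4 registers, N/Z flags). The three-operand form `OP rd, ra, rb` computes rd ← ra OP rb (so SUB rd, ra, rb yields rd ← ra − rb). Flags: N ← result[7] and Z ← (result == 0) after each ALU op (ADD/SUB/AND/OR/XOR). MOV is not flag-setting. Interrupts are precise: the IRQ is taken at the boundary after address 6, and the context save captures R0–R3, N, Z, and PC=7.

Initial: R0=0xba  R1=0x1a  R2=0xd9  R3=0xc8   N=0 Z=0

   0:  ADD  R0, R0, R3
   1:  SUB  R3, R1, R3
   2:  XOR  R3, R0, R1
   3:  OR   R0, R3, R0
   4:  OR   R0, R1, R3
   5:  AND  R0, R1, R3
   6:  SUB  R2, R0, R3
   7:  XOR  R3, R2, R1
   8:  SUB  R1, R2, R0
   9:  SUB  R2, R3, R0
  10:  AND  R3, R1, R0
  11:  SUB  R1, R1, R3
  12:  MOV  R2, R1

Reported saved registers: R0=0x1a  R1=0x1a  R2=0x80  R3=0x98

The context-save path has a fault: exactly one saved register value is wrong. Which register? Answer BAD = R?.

after  0: R0=0x82 R1=0x1a R2=0xd9 R3=0xc8  N=1 Z=0
after  1: R0=0x82 R1=0x1a R2=0xd9 R3=0x52  N=0 Z=0
after  2: R0=0x82 R1=0x1a R2=0xd9 R3=0x98  N=1 Z=0
after  3: R0=0x9a R1=0x1a R2=0xd9 R3=0x98  N=1 Z=0
after  4: R0=0x9a R1=0x1a R2=0xd9 R3=0x98  N=1 Z=0
after  5: R0=0x18 R1=0x1a R2=0xd9 R3=0x98  N=0 Z=0
after  6: R0=0x18 R1=0x1a R2=0x80 R3=0x98  N=1 Z=0
-- IRQ taken; context saved, return-PC = 7 --
mismatch: R0: reported 0x1a vs actual 0x18

BAD = R0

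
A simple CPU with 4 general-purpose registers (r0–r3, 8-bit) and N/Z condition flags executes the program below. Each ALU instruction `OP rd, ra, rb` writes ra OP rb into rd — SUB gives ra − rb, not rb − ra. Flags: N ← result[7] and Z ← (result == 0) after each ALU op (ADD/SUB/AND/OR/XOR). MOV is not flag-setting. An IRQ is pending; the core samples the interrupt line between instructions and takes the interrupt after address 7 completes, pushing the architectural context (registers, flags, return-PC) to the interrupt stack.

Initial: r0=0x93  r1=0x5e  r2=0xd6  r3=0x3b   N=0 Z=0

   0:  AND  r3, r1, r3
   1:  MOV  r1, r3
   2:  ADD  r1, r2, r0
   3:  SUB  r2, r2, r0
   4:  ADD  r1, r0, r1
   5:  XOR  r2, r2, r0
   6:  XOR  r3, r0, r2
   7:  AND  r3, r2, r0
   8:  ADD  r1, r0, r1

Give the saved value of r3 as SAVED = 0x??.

SAVED = 0x90

after  0: r0=0x93 r1=0x5e r2=0xd6 r3=0x1a  N=0 Z=0
after  1: r0=0x93 r1=0x1a r2=0xd6 r3=0x1a  N=0 Z=0
after  2: r0=0x93 r1=0x69 r2=0xd6 r3=0x1a  N=0 Z=0
after  3: r0=0x93 r1=0x69 r2=0x43 r3=0x1a  N=0 Z=0
after  4: r0=0x93 r1=0xfc r2=0x43 r3=0x1a  N=1 Z=0
after  5: r0=0x93 r1=0xfc r2=0xd0 r3=0x1a  N=1 Z=0
after  6: r0=0x93 r1=0xfc r2=0xd0 r3=0x43  N=0 Z=0
after  7: r0=0x93 r1=0xfc r2=0xd0 r3=0x90  N=1 Z=0
-- IRQ taken; context saved, return-PC = 8 --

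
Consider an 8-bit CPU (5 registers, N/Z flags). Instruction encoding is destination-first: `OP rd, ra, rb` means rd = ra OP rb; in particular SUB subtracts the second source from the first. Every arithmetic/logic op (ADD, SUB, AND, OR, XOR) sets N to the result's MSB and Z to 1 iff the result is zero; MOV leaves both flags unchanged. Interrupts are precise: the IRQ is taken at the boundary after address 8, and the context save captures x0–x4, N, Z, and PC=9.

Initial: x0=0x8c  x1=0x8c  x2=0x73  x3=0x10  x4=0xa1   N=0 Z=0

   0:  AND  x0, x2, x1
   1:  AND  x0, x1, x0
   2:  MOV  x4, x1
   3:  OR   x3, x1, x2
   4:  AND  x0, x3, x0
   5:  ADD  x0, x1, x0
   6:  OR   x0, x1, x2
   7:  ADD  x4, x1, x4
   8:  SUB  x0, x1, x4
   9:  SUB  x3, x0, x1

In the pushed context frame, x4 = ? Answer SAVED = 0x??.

SAVED = 0x18

after  0: x0=0x00 x1=0x8c x2=0x73 x3=0x10 x4=0xa1  N=0 Z=1
after  1: x0=0x00 x1=0x8c x2=0x73 x3=0x10 x4=0xa1  N=0 Z=1
after  2: x0=0x00 x1=0x8c x2=0x73 x3=0x10 x4=0x8c  N=0 Z=1
after  3: x0=0x00 x1=0x8c x2=0x73 x3=0xff x4=0x8c  N=1 Z=0
after  4: x0=0x00 x1=0x8c x2=0x73 x3=0xff x4=0x8c  N=0 Z=1
after  5: x0=0x8c x1=0x8c x2=0x73 x3=0xff x4=0x8c  N=1 Z=0
after  6: x0=0xff x1=0x8c x2=0x73 x3=0xff x4=0x8c  N=1 Z=0
after  7: x0=0xff x1=0x8c x2=0x73 x3=0xff x4=0x18  N=0 Z=0
after  8: x0=0x74 x1=0x8c x2=0x73 x3=0xff x4=0x18  N=0 Z=0
-- IRQ taken; context saved, return-PC = 9 --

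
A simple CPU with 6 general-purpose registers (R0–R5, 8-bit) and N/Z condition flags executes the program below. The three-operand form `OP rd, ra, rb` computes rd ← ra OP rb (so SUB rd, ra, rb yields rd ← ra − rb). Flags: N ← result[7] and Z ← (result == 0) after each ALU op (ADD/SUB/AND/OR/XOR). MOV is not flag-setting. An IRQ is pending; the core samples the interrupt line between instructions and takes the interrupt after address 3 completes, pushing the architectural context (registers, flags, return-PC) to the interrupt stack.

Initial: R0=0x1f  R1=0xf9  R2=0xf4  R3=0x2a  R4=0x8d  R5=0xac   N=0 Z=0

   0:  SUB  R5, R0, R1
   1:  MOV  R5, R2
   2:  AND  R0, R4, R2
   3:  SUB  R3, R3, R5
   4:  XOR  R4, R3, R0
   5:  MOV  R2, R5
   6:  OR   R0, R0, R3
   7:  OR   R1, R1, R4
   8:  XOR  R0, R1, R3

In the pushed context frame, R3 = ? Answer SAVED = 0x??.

SAVED = 0x36

after  0: R0=0x1f R1=0xf9 R2=0xf4 R3=0x2a R4=0x8d R5=0x26  N=0 Z=0
after  1: R0=0x1f R1=0xf9 R2=0xf4 R3=0x2a R4=0x8d R5=0xf4  N=0 Z=0
after  2: R0=0x84 R1=0xf9 R2=0xf4 R3=0x2a R4=0x8d R5=0xf4  N=1 Z=0
after  3: R0=0x84 R1=0xf9 R2=0xf4 R3=0x36 R4=0x8d R5=0xf4  N=0 Z=0
-- IRQ taken; context saved, return-PC = 4 --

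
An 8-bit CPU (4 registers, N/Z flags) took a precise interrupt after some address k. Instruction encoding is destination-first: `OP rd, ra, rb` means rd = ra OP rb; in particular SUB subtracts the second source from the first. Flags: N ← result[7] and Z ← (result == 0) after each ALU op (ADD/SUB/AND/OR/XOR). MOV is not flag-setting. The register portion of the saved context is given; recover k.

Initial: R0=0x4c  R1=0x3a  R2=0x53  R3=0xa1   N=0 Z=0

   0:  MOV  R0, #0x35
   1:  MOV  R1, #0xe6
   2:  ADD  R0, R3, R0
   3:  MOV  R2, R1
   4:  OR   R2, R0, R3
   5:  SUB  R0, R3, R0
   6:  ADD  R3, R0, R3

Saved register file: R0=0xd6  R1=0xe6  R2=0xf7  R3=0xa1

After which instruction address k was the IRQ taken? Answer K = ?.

after  0: R0=0x35 R1=0x3a R2=0x53 R3=0xa1  N=0 Z=0
after  1: R0=0x35 R1=0xe6 R2=0x53 R3=0xa1  N=0 Z=0
after  2: R0=0xd6 R1=0xe6 R2=0x53 R3=0xa1  N=1 Z=0
after  3: R0=0xd6 R1=0xe6 R2=0xe6 R3=0xa1  N=1 Z=0
after  4: R0=0xd6 R1=0xe6 R2=0xf7 R3=0xa1  N=1 Z=0
-- IRQ taken; context saved, return-PC = 5 --

K = 4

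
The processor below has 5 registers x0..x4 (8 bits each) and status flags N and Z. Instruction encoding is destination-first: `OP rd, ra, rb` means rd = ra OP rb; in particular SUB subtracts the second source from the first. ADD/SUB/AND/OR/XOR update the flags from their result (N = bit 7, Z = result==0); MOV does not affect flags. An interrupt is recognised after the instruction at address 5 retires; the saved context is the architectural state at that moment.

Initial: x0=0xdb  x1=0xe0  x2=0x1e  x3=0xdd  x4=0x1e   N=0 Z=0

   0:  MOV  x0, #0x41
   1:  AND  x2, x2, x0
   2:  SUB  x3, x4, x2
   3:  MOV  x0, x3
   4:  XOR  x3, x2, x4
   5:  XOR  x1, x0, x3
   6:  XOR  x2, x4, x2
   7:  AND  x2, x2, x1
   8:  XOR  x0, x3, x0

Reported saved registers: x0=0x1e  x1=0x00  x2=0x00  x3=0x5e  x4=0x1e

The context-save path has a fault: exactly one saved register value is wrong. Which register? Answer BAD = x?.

BAD = x3

after  0: x0=0x41 x1=0xe0 x2=0x1e x3=0xdd x4=0x1e  N=0 Z=0
after  1: x0=0x41 x1=0xe0 x2=0x00 x3=0xdd x4=0x1e  N=0 Z=1
after  2: x0=0x41 x1=0xe0 x2=0x00 x3=0x1e x4=0x1e  N=0 Z=0
after  3: x0=0x1e x1=0xe0 x2=0x00 x3=0x1e x4=0x1e  N=0 Z=0
after  4: x0=0x1e x1=0xe0 x2=0x00 x3=0x1e x4=0x1e  N=0 Z=0
after  5: x0=0x1e x1=0x00 x2=0x00 x3=0x1e x4=0x1e  N=0 Z=1
-- IRQ taken; context saved, return-PC = 6 --
mismatch: x3: reported 0x5e vs actual 0x1e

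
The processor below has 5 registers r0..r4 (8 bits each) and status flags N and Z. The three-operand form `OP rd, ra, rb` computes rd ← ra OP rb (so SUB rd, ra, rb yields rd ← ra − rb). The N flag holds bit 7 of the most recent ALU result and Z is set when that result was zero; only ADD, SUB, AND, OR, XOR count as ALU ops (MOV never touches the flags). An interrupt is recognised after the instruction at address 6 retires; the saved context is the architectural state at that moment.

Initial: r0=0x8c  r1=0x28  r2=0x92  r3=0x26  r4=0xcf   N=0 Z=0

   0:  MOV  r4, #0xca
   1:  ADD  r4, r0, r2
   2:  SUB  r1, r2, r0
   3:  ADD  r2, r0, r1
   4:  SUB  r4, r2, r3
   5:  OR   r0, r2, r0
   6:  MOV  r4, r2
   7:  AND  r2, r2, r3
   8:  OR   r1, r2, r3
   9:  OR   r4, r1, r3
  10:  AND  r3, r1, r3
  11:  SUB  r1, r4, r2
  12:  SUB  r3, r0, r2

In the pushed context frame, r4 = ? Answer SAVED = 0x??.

SAVED = 0x92

after  0: r0=0x8c r1=0x28 r2=0x92 r3=0x26 r4=0xca  N=0 Z=0
after  1: r0=0x8c r1=0x28 r2=0x92 r3=0x26 r4=0x1e  N=0 Z=0
after  2: r0=0x8c r1=0x06 r2=0x92 r3=0x26 r4=0x1e  N=0 Z=0
after  3: r0=0x8c r1=0x06 r2=0x92 r3=0x26 r4=0x1e  N=1 Z=0
after  4: r0=0x8c r1=0x06 r2=0x92 r3=0x26 r4=0x6c  N=0 Z=0
after  5: r0=0x9e r1=0x06 r2=0x92 r3=0x26 r4=0x6c  N=1 Z=0
after  6: r0=0x9e r1=0x06 r2=0x92 r3=0x26 r4=0x92  N=1 Z=0
-- IRQ taken; context saved, return-PC = 7 --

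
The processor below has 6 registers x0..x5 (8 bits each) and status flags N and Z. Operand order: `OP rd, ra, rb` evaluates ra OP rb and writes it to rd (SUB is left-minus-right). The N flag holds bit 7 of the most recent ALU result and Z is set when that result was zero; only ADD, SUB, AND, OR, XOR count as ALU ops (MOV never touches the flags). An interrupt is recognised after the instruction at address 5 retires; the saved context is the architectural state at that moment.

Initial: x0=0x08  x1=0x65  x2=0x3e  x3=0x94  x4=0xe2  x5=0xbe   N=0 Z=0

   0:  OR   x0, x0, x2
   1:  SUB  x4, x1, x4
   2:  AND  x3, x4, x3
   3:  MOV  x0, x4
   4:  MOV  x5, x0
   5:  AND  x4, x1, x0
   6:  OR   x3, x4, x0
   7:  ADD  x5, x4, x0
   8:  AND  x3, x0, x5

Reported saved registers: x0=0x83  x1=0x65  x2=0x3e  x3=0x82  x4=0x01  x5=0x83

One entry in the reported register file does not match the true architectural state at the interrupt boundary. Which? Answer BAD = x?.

after  0: x0=0x3e x1=0x65 x2=0x3e x3=0x94 x4=0xe2 x5=0xbe  N=0 Z=0
after  1: x0=0x3e x1=0x65 x2=0x3e x3=0x94 x4=0x83 x5=0xbe  N=1 Z=0
after  2: x0=0x3e x1=0x65 x2=0x3e x3=0x80 x4=0x83 x5=0xbe  N=1 Z=0
after  3: x0=0x83 x1=0x65 x2=0x3e x3=0x80 x4=0x83 x5=0xbe  N=1 Z=0
after  4: x0=0x83 x1=0x65 x2=0x3e x3=0x80 x4=0x83 x5=0x83  N=1 Z=0
after  5: x0=0x83 x1=0x65 x2=0x3e x3=0x80 x4=0x01 x5=0x83  N=0 Z=0
-- IRQ taken; context saved, return-PC = 6 --
mismatch: x3: reported 0x82 vs actual 0x80

BAD = x3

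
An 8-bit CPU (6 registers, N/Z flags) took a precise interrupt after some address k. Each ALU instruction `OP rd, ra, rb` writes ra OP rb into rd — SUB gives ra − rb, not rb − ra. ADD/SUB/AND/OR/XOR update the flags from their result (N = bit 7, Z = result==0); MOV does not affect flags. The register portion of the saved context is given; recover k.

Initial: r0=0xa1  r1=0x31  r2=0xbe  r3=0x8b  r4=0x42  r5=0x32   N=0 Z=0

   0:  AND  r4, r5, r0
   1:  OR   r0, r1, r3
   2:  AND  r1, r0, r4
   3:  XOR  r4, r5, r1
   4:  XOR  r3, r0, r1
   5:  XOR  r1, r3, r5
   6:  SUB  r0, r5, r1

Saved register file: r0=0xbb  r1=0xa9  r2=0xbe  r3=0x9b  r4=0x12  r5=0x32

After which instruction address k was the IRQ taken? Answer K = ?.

K = 5

after  0: r0=0xa1 r1=0x31 r2=0xbe r3=0x8b r4=0x20 r5=0x32  N=0 Z=0
after  1: r0=0xbb r1=0x31 r2=0xbe r3=0x8b r4=0x20 r5=0x32  N=1 Z=0
after  2: r0=0xbb r1=0x20 r2=0xbe r3=0x8b r4=0x20 r5=0x32  N=0 Z=0
after  3: r0=0xbb r1=0x20 r2=0xbe r3=0x8b r4=0x12 r5=0x32  N=0 Z=0
after  4: r0=0xbb r1=0x20 r2=0xbe r3=0x9b r4=0x12 r5=0x32  N=1 Z=0
after  5: r0=0xbb r1=0xa9 r2=0xbe r3=0x9b r4=0x12 r5=0x32  N=1 Z=0
-- IRQ taken; context saved, return-PC = 6 --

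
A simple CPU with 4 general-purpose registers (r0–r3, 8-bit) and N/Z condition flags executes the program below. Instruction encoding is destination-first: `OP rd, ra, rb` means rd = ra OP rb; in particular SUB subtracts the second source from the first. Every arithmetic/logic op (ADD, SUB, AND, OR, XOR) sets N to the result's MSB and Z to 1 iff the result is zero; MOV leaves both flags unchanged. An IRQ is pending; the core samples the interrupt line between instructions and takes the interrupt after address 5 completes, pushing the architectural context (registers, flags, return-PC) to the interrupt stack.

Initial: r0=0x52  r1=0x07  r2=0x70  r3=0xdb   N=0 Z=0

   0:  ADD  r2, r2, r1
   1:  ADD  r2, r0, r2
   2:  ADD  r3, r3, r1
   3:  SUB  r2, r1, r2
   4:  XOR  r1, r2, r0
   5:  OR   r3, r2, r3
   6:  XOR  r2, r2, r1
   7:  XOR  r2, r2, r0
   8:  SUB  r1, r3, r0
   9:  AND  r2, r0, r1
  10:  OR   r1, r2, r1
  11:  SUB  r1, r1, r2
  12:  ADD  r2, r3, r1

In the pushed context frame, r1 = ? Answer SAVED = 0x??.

after  0: r0=0x52 r1=0x07 r2=0x77 r3=0xdb  N=0 Z=0
after  1: r0=0x52 r1=0x07 r2=0xc9 r3=0xdb  N=1 Z=0
after  2: r0=0x52 r1=0x07 r2=0xc9 r3=0xe2  N=1 Z=0
after  3: r0=0x52 r1=0x07 r2=0x3e r3=0xe2  N=0 Z=0
after  4: r0=0x52 r1=0x6c r2=0x3e r3=0xe2  N=0 Z=0
after  5: r0=0x52 r1=0x6c r2=0x3e r3=0xfe  N=1 Z=0
-- IRQ taken; context saved, return-PC = 6 --

SAVED = 0x6c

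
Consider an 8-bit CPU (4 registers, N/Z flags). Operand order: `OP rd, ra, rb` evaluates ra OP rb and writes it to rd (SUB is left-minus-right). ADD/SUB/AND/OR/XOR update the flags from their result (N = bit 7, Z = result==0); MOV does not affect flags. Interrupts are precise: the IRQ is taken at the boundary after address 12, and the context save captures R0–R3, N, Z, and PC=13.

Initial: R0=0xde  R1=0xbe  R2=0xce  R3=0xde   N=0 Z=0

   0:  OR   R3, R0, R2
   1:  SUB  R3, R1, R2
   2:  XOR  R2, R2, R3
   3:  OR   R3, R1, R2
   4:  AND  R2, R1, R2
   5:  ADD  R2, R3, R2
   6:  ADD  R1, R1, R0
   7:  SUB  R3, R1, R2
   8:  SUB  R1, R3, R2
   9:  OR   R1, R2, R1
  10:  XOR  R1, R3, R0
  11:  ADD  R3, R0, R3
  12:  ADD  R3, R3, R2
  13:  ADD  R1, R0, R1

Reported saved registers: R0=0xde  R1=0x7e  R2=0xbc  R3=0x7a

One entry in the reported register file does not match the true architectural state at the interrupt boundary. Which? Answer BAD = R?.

after  0: R0=0xde R1=0xbe R2=0xce R3=0xde  N=1 Z=0
after  1: R0=0xde R1=0xbe R2=0xce R3=0xf0  N=1 Z=0
after  2: R0=0xde R1=0xbe R2=0x3e R3=0xf0  N=0 Z=0
after  3: R0=0xde R1=0xbe R2=0x3e R3=0xbe  N=1 Z=0
after  4: R0=0xde R1=0xbe R2=0x3e R3=0xbe  N=0 Z=0
after  5: R0=0xde R1=0xbe R2=0xfc R3=0xbe  N=1 Z=0
after  6: R0=0xde R1=0x9c R2=0xfc R3=0xbe  N=1 Z=0
after  7: R0=0xde R1=0x9c R2=0xfc R3=0xa0  N=1 Z=0
after  8: R0=0xde R1=0xa4 R2=0xfc R3=0xa0  N=1 Z=0
after  9: R0=0xde R1=0xfc R2=0xfc R3=0xa0  N=1 Z=0
after 10: R0=0xde R1=0x7e R2=0xfc R3=0xa0  N=0 Z=0
after 11: R0=0xde R1=0x7e R2=0xfc R3=0x7e  N=0 Z=0
after 12: R0=0xde R1=0x7e R2=0xfc R3=0x7a  N=0 Z=0
-- IRQ taken; context saved, return-PC = 13 --
mismatch: R2: reported 0xbc vs actual 0xfc

BAD = R2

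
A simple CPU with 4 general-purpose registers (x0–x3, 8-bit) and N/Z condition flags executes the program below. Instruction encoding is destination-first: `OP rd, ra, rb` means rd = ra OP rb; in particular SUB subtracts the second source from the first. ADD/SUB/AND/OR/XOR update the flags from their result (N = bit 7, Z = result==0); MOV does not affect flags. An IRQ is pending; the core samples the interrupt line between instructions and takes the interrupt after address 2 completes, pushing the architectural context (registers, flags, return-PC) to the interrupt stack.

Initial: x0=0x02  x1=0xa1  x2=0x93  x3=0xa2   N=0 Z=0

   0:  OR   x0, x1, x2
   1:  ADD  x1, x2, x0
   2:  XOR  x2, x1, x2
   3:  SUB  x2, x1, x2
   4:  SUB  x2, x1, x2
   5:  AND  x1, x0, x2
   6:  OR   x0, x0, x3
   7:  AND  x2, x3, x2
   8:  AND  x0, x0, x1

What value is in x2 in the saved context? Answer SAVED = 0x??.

SAVED = 0xd5

after  0: x0=0xb3 x1=0xa1 x2=0x93 x3=0xa2  N=1 Z=0
after  1: x0=0xb3 x1=0x46 x2=0x93 x3=0xa2  N=0 Z=0
after  2: x0=0xb3 x1=0x46 x2=0xd5 x3=0xa2  N=1 Z=0
-- IRQ taken; context saved, return-PC = 3 --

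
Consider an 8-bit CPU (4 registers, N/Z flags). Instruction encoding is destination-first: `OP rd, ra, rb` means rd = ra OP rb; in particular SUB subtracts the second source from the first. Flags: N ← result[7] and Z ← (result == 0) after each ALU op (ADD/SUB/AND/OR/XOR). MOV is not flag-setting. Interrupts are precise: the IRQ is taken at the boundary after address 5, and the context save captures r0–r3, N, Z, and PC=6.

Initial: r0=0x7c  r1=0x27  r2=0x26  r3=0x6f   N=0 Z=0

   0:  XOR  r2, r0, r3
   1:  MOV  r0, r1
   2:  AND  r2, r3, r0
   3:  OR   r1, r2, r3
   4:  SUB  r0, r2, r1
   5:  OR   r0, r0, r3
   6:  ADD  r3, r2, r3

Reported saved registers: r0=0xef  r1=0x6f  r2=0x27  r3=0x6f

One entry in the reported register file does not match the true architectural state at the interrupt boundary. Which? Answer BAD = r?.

after  0: r0=0x7c r1=0x27 r2=0x13 r3=0x6f  N=0 Z=0
after  1: r0=0x27 r1=0x27 r2=0x13 r3=0x6f  N=0 Z=0
after  2: r0=0x27 r1=0x27 r2=0x27 r3=0x6f  N=0 Z=0
after  3: r0=0x27 r1=0x6f r2=0x27 r3=0x6f  N=0 Z=0
after  4: r0=0xb8 r1=0x6f r2=0x27 r3=0x6f  N=1 Z=0
after  5: r0=0xff r1=0x6f r2=0x27 r3=0x6f  N=1 Z=0
-- IRQ taken; context saved, return-PC = 6 --
mismatch: r0: reported 0xef vs actual 0xff

BAD = r0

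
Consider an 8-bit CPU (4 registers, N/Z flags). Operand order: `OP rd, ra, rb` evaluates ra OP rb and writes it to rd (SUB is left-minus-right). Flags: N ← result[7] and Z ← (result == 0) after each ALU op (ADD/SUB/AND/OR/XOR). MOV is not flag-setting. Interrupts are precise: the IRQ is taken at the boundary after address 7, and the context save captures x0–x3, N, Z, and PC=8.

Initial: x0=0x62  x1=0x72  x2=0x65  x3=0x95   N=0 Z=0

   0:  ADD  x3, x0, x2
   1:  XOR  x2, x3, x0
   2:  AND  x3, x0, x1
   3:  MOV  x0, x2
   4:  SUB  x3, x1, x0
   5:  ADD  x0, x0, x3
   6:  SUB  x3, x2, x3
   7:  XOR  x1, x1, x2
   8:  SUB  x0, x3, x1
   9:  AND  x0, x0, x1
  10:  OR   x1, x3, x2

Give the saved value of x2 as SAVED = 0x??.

after  0: x0=0x62 x1=0x72 x2=0x65 x3=0xc7  N=1 Z=0
after  1: x0=0x62 x1=0x72 x2=0xa5 x3=0xc7  N=1 Z=0
after  2: x0=0x62 x1=0x72 x2=0xa5 x3=0x62  N=0 Z=0
after  3: x0=0xa5 x1=0x72 x2=0xa5 x3=0x62  N=0 Z=0
after  4: x0=0xa5 x1=0x72 x2=0xa5 x3=0xcd  N=1 Z=0
after  5: x0=0x72 x1=0x72 x2=0xa5 x3=0xcd  N=0 Z=0
after  6: x0=0x72 x1=0x72 x2=0xa5 x3=0xd8  N=1 Z=0
after  7: x0=0x72 x1=0xd7 x2=0xa5 x3=0xd8  N=1 Z=0
-- IRQ taken; context saved, return-PC = 8 --

SAVED = 0xa5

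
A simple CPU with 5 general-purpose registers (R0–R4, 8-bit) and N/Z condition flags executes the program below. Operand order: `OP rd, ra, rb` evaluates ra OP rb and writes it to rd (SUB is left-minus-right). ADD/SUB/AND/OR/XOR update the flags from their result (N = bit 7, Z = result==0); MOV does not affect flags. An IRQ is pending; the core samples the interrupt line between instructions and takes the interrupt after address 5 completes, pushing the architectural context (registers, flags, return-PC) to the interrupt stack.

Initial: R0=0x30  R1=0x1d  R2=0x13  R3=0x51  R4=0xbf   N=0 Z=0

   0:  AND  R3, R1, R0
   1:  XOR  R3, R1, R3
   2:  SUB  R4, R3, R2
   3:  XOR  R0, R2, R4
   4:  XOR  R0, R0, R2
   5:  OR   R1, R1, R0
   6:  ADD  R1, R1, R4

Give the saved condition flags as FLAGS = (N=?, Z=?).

after  0: R0=0x30 R1=0x1d R2=0x13 R3=0x10 R4=0xbf  N=0 Z=0
after  1: R0=0x30 R1=0x1d R2=0x13 R3=0x0d R4=0xbf  N=0 Z=0
after  2: R0=0x30 R1=0x1d R2=0x13 R3=0x0d R4=0xfa  N=1 Z=0
after  3: R0=0xe9 R1=0x1d R2=0x13 R3=0x0d R4=0xfa  N=1 Z=0
after  4: R0=0xfa R1=0x1d R2=0x13 R3=0x0d R4=0xfa  N=1 Z=0
after  5: R0=0xfa R1=0xff R2=0x13 R3=0x0d R4=0xfa  N=1 Z=0
-- IRQ taken; context saved, return-PC = 6 --

FLAGS = (N=1, Z=0)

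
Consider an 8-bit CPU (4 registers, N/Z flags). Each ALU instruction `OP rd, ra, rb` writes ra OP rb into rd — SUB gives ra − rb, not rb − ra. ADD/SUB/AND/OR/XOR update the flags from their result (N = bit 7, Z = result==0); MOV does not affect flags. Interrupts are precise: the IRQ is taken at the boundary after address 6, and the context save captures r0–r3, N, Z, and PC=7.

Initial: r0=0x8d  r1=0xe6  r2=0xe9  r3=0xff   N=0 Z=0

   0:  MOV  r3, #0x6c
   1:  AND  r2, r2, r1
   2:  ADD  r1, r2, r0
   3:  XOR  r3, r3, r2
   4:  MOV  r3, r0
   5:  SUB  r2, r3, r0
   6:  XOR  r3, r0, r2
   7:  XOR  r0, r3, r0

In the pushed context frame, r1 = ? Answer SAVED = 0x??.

SAVED = 0x6d

after  0: r0=0x8d r1=0xe6 r2=0xe9 r3=0x6c  N=0 Z=0
after  1: r0=0x8d r1=0xe6 r2=0xe0 r3=0x6c  N=1 Z=0
after  2: r0=0x8d r1=0x6d r2=0xe0 r3=0x6c  N=0 Z=0
after  3: r0=0x8d r1=0x6d r2=0xe0 r3=0x8c  N=1 Z=0
after  4: r0=0x8d r1=0x6d r2=0xe0 r3=0x8d  N=1 Z=0
after  5: r0=0x8d r1=0x6d r2=0x00 r3=0x8d  N=0 Z=1
after  6: r0=0x8d r1=0x6d r2=0x00 r3=0x8d  N=1 Z=0
-- IRQ taken; context saved, return-PC = 7 --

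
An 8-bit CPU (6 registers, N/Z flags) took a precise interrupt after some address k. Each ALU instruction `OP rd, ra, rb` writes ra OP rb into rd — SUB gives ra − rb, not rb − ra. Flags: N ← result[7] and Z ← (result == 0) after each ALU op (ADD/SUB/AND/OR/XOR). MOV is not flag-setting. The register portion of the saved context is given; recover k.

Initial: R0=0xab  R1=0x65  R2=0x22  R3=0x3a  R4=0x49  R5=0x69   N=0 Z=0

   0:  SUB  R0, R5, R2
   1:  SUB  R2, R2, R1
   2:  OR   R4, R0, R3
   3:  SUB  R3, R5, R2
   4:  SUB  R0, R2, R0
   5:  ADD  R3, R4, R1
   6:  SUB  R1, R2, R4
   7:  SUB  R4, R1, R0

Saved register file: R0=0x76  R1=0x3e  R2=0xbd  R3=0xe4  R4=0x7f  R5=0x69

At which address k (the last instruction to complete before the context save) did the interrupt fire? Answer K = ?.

after  0: R0=0x47 R1=0x65 R2=0x22 R3=0x3a R4=0x49 R5=0x69  N=0 Z=0
after  1: R0=0x47 R1=0x65 R2=0xbd R3=0x3a R4=0x49 R5=0x69  N=1 Z=0
after  2: R0=0x47 R1=0x65 R2=0xbd R3=0x3a R4=0x7f R5=0x69  N=0 Z=0
after  3: R0=0x47 R1=0x65 R2=0xbd R3=0xac R4=0x7f R5=0x69  N=1 Z=0
after  4: R0=0x76 R1=0x65 R2=0xbd R3=0xac R4=0x7f R5=0x69  N=0 Z=0
after  5: R0=0x76 R1=0x65 R2=0xbd R3=0xe4 R4=0x7f R5=0x69  N=1 Z=0
after  6: R0=0x76 R1=0x3e R2=0xbd R3=0xe4 R4=0x7f R5=0x69  N=0 Z=0
-- IRQ taken; context saved, return-PC = 7 --

K = 6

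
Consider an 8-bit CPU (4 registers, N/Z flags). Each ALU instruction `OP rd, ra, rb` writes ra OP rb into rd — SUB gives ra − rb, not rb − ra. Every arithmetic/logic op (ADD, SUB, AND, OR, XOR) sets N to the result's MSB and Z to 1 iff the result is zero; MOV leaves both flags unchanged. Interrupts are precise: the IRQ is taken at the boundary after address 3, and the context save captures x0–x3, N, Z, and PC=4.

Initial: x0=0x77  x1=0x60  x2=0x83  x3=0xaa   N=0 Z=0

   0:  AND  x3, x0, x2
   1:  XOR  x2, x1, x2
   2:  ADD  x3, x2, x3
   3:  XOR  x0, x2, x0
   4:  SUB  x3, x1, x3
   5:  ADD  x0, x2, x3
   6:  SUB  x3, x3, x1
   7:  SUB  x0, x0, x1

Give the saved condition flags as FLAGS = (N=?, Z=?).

FLAGS = (N=1, Z=0)

after  0: x0=0x77 x1=0x60 x2=0x83 x3=0x03  N=0 Z=0
after  1: x0=0x77 x1=0x60 x2=0xe3 x3=0x03  N=1 Z=0
after  2: x0=0x77 x1=0x60 x2=0xe3 x3=0xe6  N=1 Z=0
after  3: x0=0x94 x1=0x60 x2=0xe3 x3=0xe6  N=1 Z=0
-- IRQ taken; context saved, return-PC = 4 --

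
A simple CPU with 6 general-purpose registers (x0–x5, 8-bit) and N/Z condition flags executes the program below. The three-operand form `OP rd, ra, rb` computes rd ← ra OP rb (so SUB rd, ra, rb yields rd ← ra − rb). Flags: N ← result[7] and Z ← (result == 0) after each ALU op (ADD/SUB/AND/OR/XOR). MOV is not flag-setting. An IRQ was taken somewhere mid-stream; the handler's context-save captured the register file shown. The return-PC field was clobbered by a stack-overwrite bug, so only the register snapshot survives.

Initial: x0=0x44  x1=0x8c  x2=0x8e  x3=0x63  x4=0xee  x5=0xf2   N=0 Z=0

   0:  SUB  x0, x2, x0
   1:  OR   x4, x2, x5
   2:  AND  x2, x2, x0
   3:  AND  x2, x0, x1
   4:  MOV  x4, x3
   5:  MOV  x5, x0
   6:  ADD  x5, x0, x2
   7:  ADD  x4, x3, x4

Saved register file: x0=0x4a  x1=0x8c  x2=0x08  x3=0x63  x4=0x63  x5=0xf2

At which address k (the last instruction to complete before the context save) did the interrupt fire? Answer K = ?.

K = 4

after  0: x0=0x4a x1=0x8c x2=0x8e x3=0x63 x4=0xee x5=0xf2  N=0 Z=0
after  1: x0=0x4a x1=0x8c x2=0x8e x3=0x63 x4=0xfe x5=0xf2  N=1 Z=0
after  2: x0=0x4a x1=0x8c x2=0x0a x3=0x63 x4=0xfe x5=0xf2  N=0 Z=0
after  3: x0=0x4a x1=0x8c x2=0x08 x3=0x63 x4=0xfe x5=0xf2  N=0 Z=0
after  4: x0=0x4a x1=0x8c x2=0x08 x3=0x63 x4=0x63 x5=0xf2  N=0 Z=0
-- IRQ taken; context saved, return-PC = 5 --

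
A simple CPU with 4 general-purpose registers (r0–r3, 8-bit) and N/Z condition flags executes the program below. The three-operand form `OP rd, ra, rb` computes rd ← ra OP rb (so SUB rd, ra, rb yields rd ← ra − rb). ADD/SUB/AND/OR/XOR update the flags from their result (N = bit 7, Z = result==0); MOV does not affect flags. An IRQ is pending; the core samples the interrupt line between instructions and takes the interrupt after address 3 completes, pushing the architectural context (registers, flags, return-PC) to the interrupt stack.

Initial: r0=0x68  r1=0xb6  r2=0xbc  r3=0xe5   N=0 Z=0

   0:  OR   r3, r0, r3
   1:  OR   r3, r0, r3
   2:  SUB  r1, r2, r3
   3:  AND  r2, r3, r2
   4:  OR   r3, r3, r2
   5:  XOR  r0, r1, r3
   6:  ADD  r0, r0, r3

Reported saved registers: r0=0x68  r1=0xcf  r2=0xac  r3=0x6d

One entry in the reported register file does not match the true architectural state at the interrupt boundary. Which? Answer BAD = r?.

after  0: r0=0x68 r1=0xb6 r2=0xbc r3=0xed  N=1 Z=0
after  1: r0=0x68 r1=0xb6 r2=0xbc r3=0xed  N=1 Z=0
after  2: r0=0x68 r1=0xcf r2=0xbc r3=0xed  N=1 Z=0
after  3: r0=0x68 r1=0xcf r2=0xac r3=0xed  N=1 Z=0
-- IRQ taken; context saved, return-PC = 4 --
mismatch: r3: reported 0x6d vs actual 0xed

BAD = r3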